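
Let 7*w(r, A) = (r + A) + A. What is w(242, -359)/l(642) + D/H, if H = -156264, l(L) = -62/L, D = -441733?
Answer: 3424624315/4844184 ≈ 706.96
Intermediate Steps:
w(r, A) = r/7 + 2*A/7 (w(r, A) = ((r + A) + A)/7 = ((A + r) + A)/7 = (r + 2*A)/7 = r/7 + 2*A/7)
w(242, -359)/l(642) + D/H = ((1/7)*242 + (2/7)*(-359))/((-62/642)) - 441733/(-156264) = (242/7 - 718/7)/((-62*1/642)) - 441733*(-1/156264) = -68/(-31/321) + 441733/156264 = -68*(-321/31) + 441733/156264 = 21828/31 + 441733/156264 = 3424624315/4844184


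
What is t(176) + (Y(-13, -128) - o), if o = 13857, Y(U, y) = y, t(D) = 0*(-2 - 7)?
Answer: -13985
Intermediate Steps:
t(D) = 0 (t(D) = 0*(-9) = 0)
t(176) + (Y(-13, -128) - o) = 0 + (-128 - 1*13857) = 0 + (-128 - 13857) = 0 - 13985 = -13985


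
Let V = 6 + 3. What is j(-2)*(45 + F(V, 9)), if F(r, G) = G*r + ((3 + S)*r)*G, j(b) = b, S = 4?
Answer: -1386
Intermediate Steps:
V = 9
F(r, G) = 8*G*r (F(r, G) = G*r + ((3 + 4)*r)*G = G*r + (7*r)*G = G*r + 7*G*r = 8*G*r)
j(-2)*(45 + F(V, 9)) = -2*(45 + 8*9*9) = -2*(45 + 648) = -2*693 = -1386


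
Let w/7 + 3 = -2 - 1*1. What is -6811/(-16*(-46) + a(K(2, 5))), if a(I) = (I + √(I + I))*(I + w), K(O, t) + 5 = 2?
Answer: -847483/110113 - 43785*I*√6/110113 ≈ -7.6965 - 0.97401*I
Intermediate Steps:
w = -42 (w = -21 + 7*(-2 - 1*1) = -21 + 7*(-2 - 1) = -21 + 7*(-3) = -21 - 21 = -42)
K(O, t) = -3 (K(O, t) = -5 + 2 = -3)
a(I) = (-42 + I)*(I + √2*√I) (a(I) = (I + √(I + I))*(I - 42) = (I + √(2*I))*(-42 + I) = (I + √2*√I)*(-42 + I) = (-42 + I)*(I + √2*√I))
-6811/(-16*(-46) + a(K(2, 5))) = -6811/(-16*(-46) + ((-3)² - 42*(-3) + √2*(-3)^(3/2) - 42*√2*√(-3))) = -6811/(736 + (9 + 126 + √2*(-3*I*√3) - 42*√2*I*√3)) = -6811/(736 + (9 + 126 - 3*I*√6 - 42*I*√6)) = -6811/(736 + (135 - 45*I*√6)) = -6811/(871 - 45*I*√6)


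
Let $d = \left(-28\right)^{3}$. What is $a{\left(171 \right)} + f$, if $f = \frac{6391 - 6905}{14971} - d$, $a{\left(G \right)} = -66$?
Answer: $\frac{327654792}{14971} \approx 21886.0$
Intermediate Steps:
$d = -21952$
$f = \frac{328642878}{14971}$ ($f = \frac{6391 - 6905}{14971} - -21952 = \left(6391 - 6905\right) \frac{1}{14971} + 21952 = \left(-514\right) \frac{1}{14971} + 21952 = - \frac{514}{14971} + 21952 = \frac{328642878}{14971} \approx 21952.0$)
$a{\left(171 \right)} + f = -66 + \frac{328642878}{14971} = \frac{327654792}{14971}$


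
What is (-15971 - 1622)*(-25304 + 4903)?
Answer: 358914793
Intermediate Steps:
(-15971 - 1622)*(-25304 + 4903) = -17593*(-20401) = 358914793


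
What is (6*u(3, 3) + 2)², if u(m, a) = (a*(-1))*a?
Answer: 2704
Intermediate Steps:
u(m, a) = -a² (u(m, a) = (-a)*a = -a²)
(6*u(3, 3) + 2)² = (6*(-1*3²) + 2)² = (6*(-1*9) + 2)² = (6*(-9) + 2)² = (-54 + 2)² = (-52)² = 2704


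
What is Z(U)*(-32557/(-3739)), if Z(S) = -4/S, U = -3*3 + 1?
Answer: 32557/7478 ≈ 4.3537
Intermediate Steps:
U = -8 (U = -9 + 1 = -8)
Z(U)*(-32557/(-3739)) = (-4/(-8))*(-32557/(-3739)) = (-4*(-1/8))*(-32557*(-1/3739)) = (1/2)*(32557/3739) = 32557/7478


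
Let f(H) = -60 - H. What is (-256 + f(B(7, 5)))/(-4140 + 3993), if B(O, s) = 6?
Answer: 46/21 ≈ 2.1905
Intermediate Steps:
(-256 + f(B(7, 5)))/(-4140 + 3993) = (-256 + (-60 - 1*6))/(-4140 + 3993) = (-256 + (-60 - 6))/(-147) = (-256 - 66)*(-1/147) = -322*(-1/147) = 46/21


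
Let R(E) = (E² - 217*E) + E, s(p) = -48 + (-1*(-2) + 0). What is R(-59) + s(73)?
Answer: 16179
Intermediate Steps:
s(p) = -46 (s(p) = -48 + (2 + 0) = -48 + 2 = -46)
R(E) = E² - 216*E
R(-59) + s(73) = -59*(-216 - 59) - 46 = -59*(-275) - 46 = 16225 - 46 = 16179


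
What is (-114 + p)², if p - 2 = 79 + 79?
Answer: 2116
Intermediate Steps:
p = 160 (p = 2 + (79 + 79) = 2 + 158 = 160)
(-114 + p)² = (-114 + 160)² = 46² = 2116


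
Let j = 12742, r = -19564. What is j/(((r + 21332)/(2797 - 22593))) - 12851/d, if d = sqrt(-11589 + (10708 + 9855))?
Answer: -31530079/221 - 12851*sqrt(8974)/8974 ≈ -1.4281e+5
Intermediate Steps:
d = sqrt(8974) (d = sqrt(-11589 + 20563) = sqrt(8974) ≈ 94.731)
j/(((r + 21332)/(2797 - 22593))) - 12851/d = 12742/(((-19564 + 21332)/(2797 - 22593))) - 12851*sqrt(8974)/8974 = 12742/((1768/(-19796))) - 12851*sqrt(8974)/8974 = 12742/((1768*(-1/19796))) - 12851*sqrt(8974)/8974 = 12742/(-442/4949) - 12851*sqrt(8974)/8974 = 12742*(-4949/442) - 12851*sqrt(8974)/8974 = -31530079/221 - 12851*sqrt(8974)/8974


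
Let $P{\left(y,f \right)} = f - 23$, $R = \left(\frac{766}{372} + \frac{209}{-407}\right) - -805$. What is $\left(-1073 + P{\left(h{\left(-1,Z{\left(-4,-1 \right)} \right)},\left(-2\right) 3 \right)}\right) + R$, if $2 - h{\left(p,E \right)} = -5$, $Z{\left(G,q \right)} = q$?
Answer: $- \frac{2033317}{6882} \approx -295.45$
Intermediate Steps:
$h{\left(p,E \right)} = 7$ ($h{\left(p,E \right)} = 2 - -5 = 2 + 5 = 7$)
$R = \frac{5550647}{6882}$ ($R = \left(766 \cdot \frac{1}{372} + 209 \left(- \frac{1}{407}\right)\right) + 805 = \left(\frac{383}{186} - \frac{19}{37}\right) + 805 = \frac{10637}{6882} + 805 = \frac{5550647}{6882} \approx 806.55$)
$P{\left(y,f \right)} = -23 + f$
$\left(-1073 + P{\left(h{\left(-1,Z{\left(-4,-1 \right)} \right)},\left(-2\right) 3 \right)}\right) + R = \left(-1073 - 29\right) + \frac{5550647}{6882} = -1102 + \frac{5550647}{6882} = - \frac{2033317}{6882}$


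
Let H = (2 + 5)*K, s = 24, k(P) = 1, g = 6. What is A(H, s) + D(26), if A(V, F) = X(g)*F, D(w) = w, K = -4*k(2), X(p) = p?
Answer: 170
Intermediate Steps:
K = -4 (K = -4*1 = -4)
H = -28 (H = (2 + 5)*(-4) = 7*(-4) = -28)
A(V, F) = 6*F
A(H, s) + D(26) = 6*24 + 26 = 144 + 26 = 170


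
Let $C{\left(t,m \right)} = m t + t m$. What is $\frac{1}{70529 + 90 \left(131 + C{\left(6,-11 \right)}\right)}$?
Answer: $\frac{1}{70439} \approx 1.4197 \cdot 10^{-5}$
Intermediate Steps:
$C{\left(t,m \right)} = 2 m t$ ($C{\left(t,m \right)} = m t + m t = 2 m t$)
$\frac{1}{70529 + 90 \left(131 + C{\left(6,-11 \right)}\right)} = \frac{1}{70529 + 90 \left(131 + 2 \left(-11\right) 6\right)} = \frac{1}{70529 + 90 \left(131 - 132\right)} = \frac{1}{70529 + 90 \left(-1\right)} = \frac{1}{70529 - 90} = \frac{1}{70439}$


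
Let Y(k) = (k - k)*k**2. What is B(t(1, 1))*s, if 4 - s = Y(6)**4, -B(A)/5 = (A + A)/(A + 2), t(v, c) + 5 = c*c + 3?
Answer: 40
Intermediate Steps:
t(v, c) = -2 + c**2 (t(v, c) = -5 + (c*c + 3) = -5 + (c**2 + 3) = -5 + (3 + c**2) = -2 + c**2)
Y(k) = 0 (Y(k) = 0*k**2 = 0)
B(A) = -10*A/(2 + A) (B(A) = -5*(A + A)/(A + 2) = -5*2*A/(2 + A) = -10*A/(2 + A))
s = 4 (s = 4 - 1*0**4 = 4 - 1*0 = 4 + 0 = 4)
B(t(1, 1))*s = -10*(-2 + 1**2)/(2 + (-2 + 1**2))*4 = -10*(-2 + 1)/(2 + (-2 + 1))*4 = -10*(-1)/(2 - 1)*4 = -10*(-1)/1*4 = -10*(-1)*1*4 = 10*4 = 40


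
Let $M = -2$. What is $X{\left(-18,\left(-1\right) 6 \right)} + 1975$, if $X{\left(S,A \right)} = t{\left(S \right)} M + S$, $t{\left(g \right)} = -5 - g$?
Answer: $1931$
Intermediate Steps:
$X{\left(S,A \right)} = 10 + 3 S$ ($X{\left(S,A \right)} = \left(-5 - S\right) \left(-2\right) + S = \left(10 + 2 S\right) + S = 10 + 3 S$)
$X{\left(-18,\left(-1\right) 6 \right)} + 1975 = \left(10 + 3 \left(-18\right)\right) + 1975 = \left(10 - 54\right) + 1975 = -44 + 1975 = 1931$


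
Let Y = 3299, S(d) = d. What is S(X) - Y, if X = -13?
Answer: -3312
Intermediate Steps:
S(X) - Y = -13 - 1*3299 = -13 - 3299 = -3312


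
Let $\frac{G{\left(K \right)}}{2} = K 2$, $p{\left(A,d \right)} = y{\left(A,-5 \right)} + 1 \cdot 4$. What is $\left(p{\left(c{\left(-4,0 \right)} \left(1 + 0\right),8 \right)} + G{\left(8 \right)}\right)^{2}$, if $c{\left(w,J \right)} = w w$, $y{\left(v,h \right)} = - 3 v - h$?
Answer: $49$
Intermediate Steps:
$y{\left(v,h \right)} = - h - 3 v$
$c{\left(w,J \right)} = w^{2}$
$p{\left(A,d \right)} = 9 - 3 A$ ($p{\left(A,d \right)} = \left(\left(-1\right) \left(-5\right) - 3 A\right) + 1 \cdot 4 = \left(5 - 3 A\right) + 4 = 9 - 3 A$)
$G{\left(K \right)} = 4 K$ ($G{\left(K \right)} = 2 K 2 = 2 \cdot 2 K = 4 K$)
$\left(p{\left(c{\left(-4,0 \right)} \left(1 + 0\right),8 \right)} + G{\left(8 \right)}\right)^{2} = \left(\left(9 - 3 \left(-4\right)^{2} \left(1 + 0\right)\right) + 4 \cdot 8\right)^{2} = \left(\left(9 - 3 \cdot 16 \cdot 1\right) + 32\right)^{2} = \left(\left(9 - 48\right) + 32\right)^{2} = \left(-39 + 32\right)^{2} = \left(-7\right)^{2} = 49$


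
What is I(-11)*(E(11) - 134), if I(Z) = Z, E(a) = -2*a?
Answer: 1716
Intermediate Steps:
I(-11)*(E(11) - 134) = -11*(-2*11 - 134) = -11*(-22 - 134) = -11*(-156) = 1716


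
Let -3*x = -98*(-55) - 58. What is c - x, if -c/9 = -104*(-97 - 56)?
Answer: -424292/3 ≈ -1.4143e+5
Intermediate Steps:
c = -143208 (c = -(-936)*(-97 - 56) = -(-936)*(-153) = -9*15912 = -143208)
x = -5332/3 (x = -(-98*(-55) - 58)/3 = -(5390 - 58)/3 = -⅓*5332 = -5332/3 ≈ -1777.3)
c - x = -143208 - 1*(-5332/3) = -143208 + 5332/3 = -424292/3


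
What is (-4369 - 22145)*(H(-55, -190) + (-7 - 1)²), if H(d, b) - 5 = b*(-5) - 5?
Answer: -26885196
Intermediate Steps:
H(d, b) = -5*b (H(d, b) = 5 + (b*(-5) - 5) = 5 + (-5*b - 5) = 5 + (-5 - 5*b) = -5*b)
(-4369 - 22145)*(H(-55, -190) + (-7 - 1)²) = (-4369 - 22145)*(-5*(-190) + (-7 - 1)²) = -26514*(950 + (-8)²) = -26514*(950 + 64) = -26514*1014 = -26885196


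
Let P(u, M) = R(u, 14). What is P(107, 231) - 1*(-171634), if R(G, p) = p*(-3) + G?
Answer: 171699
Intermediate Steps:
R(G, p) = G - 3*p (R(G, p) = -3*p + G = G - 3*p)
P(u, M) = -42 + u (P(u, M) = u - 3*14 = u - 42 = -42 + u)
P(107, 231) - 1*(-171634) = (-42 + 107) - 1*(-171634) = 65 + 171634 = 171699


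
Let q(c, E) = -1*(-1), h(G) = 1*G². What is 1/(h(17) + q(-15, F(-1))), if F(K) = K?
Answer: 1/290 ≈ 0.0034483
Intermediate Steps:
h(G) = G²
q(c, E) = 1
1/(h(17) + q(-15, F(-1))) = 1/(17² + 1) = 1/(289 + 1) = 1/290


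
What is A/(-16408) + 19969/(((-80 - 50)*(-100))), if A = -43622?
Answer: 111842169/26663000 ≈ 4.1947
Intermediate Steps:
A/(-16408) + 19969/(((-80 - 50)*(-100))) = -43622/(-16408) + 19969/(((-80 - 50)*(-100))) = -43622*(-1/16408) + 19969/((-130*(-100))) = 21811/8204 + 19969/13000 = 111842169/26663000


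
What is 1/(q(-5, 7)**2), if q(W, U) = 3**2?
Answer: 1/81 ≈ 0.012346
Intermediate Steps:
q(W, U) = 9
1/(q(-5, 7)**2) = 1/(9**2) = 1/81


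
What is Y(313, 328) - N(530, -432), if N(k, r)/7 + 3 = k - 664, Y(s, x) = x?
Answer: 1287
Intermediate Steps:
N(k, r) = -4669 + 7*k (N(k, r) = -21 + 7*(k - 664) = -21 + 7*(-664 + k) = -21 + (-4648 + 7*k) = -4669 + 7*k)
Y(313, 328) - N(530, -432) = 328 - (-4669 + 7*530) = 328 - (-4669 + 3710) = 328 - 1*(-959) = 328 + 959 = 1287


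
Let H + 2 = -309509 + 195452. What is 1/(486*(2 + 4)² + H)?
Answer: -1/96563 ≈ -1.0356e-5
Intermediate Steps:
H = -114059 (H = -2 + (-309509 + 195452) = -2 - 114057 = -114059)
1/(486*(2 + 4)² + H) = 1/(486*(2 + 4)² - 114059) = 1/(486*6² - 114059) = 1/(486*36 - 114059) = 1/(17496 - 114059) = 1/(-96563) = -1/96563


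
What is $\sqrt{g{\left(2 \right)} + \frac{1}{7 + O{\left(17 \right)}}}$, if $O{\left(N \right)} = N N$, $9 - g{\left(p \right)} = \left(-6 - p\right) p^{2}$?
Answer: $\frac{\sqrt{898138}}{148} \approx 6.4034$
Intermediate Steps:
$g{\left(p \right)} = 9 - p^{2} \left(-6 - p\right)$ ($g{\left(p \right)} = 9 - \left(-6 - p\right) p^{2} = 9 - p^{2} \left(-6 - p\right)$)
$O{\left(N \right)} = N^{2}$
$\sqrt{g{\left(2 \right)} + \frac{1}{7 + O{\left(17 \right)}}} = \sqrt{\left(9 + 2^{3} + 6 \cdot 2^{2}\right) + \frac{1}{7 + 17^{2}}} = \sqrt{\left(9 + 8 + 6 \cdot 4\right) + \frac{1}{7 + 289}} = \sqrt{\left(9 + 8 + 24\right) + \frac{1}{296}} = \sqrt{41 + \frac{1}{296}} = \sqrt{\frac{12137}{296}} = \frac{\sqrt{898138}}{148}$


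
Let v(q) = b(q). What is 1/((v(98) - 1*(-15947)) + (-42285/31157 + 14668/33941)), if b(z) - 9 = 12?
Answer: 1057499737/16885177616107 ≈ 6.2629e-5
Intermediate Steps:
b(z) = 21 (b(z) = 9 + 12 = 21)
v(q) = 21
1/((v(98) - 1*(-15947)) + (-42285/31157 + 14668/33941)) = 1/((21 - 1*(-15947)) + (-42285/31157 + 14668/33941)) = 1/((21 + 15947) + (-42285*1/31157 + 14668*(1/33941))) = 1/(15968 + (-42285/31157 + 14668/33941)) = 1/(15968 - 978184309/1057499737) = 1/(16885177616107/1057499737) = 1057499737/16885177616107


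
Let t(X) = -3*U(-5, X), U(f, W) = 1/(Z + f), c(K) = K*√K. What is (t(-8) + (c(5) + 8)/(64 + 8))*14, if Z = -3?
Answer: 245/36 + 35*√5/36 ≈ 8.9795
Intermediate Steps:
c(K) = K^(3/2)
U(f, W) = 1/(-3 + f)
t(X) = 3/8 (t(X) = -3/(-3 - 5) = -3/(-8) = -3*(-⅛) = 3/8)
(t(-8) + (c(5) + 8)/(64 + 8))*14 = (3/8 + (5^(3/2) + 8)/(64 + 8))*14 = (3/8 + (5*√5 + 8)/72)*14 = (3/8 + (8 + 5*√5)*(1/72))*14 = (3/8 + (⅑ + 5*√5/72))*14 = (35/72 + 5*√5/72)*14 = 245/36 + 35*√5/36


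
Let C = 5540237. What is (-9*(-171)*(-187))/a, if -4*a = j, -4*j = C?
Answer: -4604688/5540237 ≈ -0.83114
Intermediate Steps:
j = -5540237/4 (j = -1/4*5540237 = -5540237/4 ≈ -1.3851e+6)
a = 5540237/16 (a = -1/4*(-5540237/4) = 5540237/16 ≈ 3.4627e+5)
(-9*(-171)*(-187))/a = (-9*(-171)*(-187))/(5540237/16) = (1539*(-187))*(16/5540237) = -287793*16/5540237 = -4604688/5540237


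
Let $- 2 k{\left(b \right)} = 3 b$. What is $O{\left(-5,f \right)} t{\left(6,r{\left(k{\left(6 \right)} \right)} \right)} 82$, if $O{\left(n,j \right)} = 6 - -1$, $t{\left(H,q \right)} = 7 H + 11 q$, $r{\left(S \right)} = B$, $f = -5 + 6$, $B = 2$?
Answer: $36736$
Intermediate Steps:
$k{\left(b \right)} = - \frac{3 b}{2}$
$f = 1$
$r{\left(S \right)} = 2$
$O{\left(n,j \right)} = 7$ ($O{\left(n,j \right)} = 6 + 1 = 7$)
$O{\left(-5,f \right)} t{\left(6,r{\left(k{\left(6 \right)} \right)} \right)} 82 = 7 \left(7 \cdot 6 + 11 \cdot 2\right) 82 = 7 \left(42 + 22\right) 82 = 7 \cdot 64 \cdot 82 = 448 \cdot 82 = 36736$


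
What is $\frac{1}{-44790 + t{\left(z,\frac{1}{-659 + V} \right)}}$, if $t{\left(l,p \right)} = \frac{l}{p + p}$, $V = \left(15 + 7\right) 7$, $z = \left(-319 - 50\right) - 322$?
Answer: $\frac{2}{259375} \approx 7.7108 \cdot 10^{-6}$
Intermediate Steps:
$z = -691$ ($z = -369 - 322 = -691$)
$V = 154$ ($V = 22 \cdot 7 = 154$)
$t{\left(l,p \right)} = \frac{l}{2 p}$
$\frac{1}{-44790 + t{\left(z,\frac{1}{-659 + V} \right)}} = \frac{1}{-44790 + \frac{1}{2} \left(-691\right) \frac{1}{\frac{1}{-659 + 154}}} = \frac{1}{-44790 + \frac{1}{2} \left(-691\right) \frac{1}{\frac{1}{-505}}} = \frac{1}{-44790 + \frac{1}{2} \left(-691\right) \frac{1}{- \frac{1}{505}}} = \frac{1}{-44790 + \frac{1}{2} \left(-691\right) \left(-505\right)} = \frac{1}{-44790 + \frac{348955}{2}} = \frac{1}{\frac{259375}{2}} = \frac{2}{259375}$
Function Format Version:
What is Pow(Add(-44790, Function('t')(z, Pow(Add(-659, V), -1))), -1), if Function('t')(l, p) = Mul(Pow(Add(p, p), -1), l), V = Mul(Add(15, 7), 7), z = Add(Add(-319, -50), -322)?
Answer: Rational(2, 259375) ≈ 7.7108e-6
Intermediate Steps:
z = -691 (z = Add(-369, -322) = -691)
V = 154 (V = Mul(22, 7) = 154)
Function('t')(l, p) = Mul(Rational(1, 2), l, Pow(p, -1)) (Function('t')(l, p) = Mul(Pow(Mul(2, p), -1), l) = Mul(Mul(Rational(1, 2), Pow(p, -1)), l) = Mul(Rational(1, 2), l, Pow(p, -1)))
Pow(Add(-44790, Function('t')(z, Pow(Add(-659, V), -1))), -1) = Pow(Add(-44790, Mul(Rational(1, 2), -691, Pow(Pow(Add(-659, 154), -1), -1))), -1) = Pow(Add(-44790, Mul(Rational(1, 2), -691, Pow(Pow(-505, -1), -1))), -1) = Pow(Add(-44790, Mul(Rational(1, 2), -691, Pow(Rational(-1, 505), -1))), -1) = Pow(Add(-44790, Mul(Rational(1, 2), -691, -505)), -1) = Pow(Add(-44790, Rational(348955, 2)), -1) = Pow(Rational(259375, 2), -1) = Rational(2, 259375)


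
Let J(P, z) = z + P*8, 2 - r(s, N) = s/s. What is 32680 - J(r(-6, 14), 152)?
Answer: 32520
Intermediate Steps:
r(s, N) = 1 (r(s, N) = 2 - s/s = 2 - 1*1 = 2 - 1 = 1)
J(P, z) = z + 8*P
32680 - J(r(-6, 14), 152) = 32680 - (152 + 8*1) = 32680 - (152 + 8) = 32680 - 1*160 = 32680 - 160 = 32520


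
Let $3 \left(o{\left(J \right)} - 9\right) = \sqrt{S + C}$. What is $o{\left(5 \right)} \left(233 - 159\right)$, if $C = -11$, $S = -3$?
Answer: $666 + \frac{74 i \sqrt{14}}{3} \approx 666.0 + 92.294 i$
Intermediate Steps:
$o{\left(J \right)} = 9 + \frac{i \sqrt{14}}{3}$ ($o{\left(J \right)} = 9 + \frac{\sqrt{-3 - 11}}{3} = 9 + \frac{\sqrt{-14}}{3} = 9 + \frac{i \sqrt{14}}{3}$)
$o{\left(5 \right)} \left(233 - 159\right) = \left(9 + \frac{i \sqrt{14}}{3}\right) \left(233 - 159\right) = \left(9 + \frac{i \sqrt{14}}{3}\right) 74 = 666 + \frac{74 i \sqrt{14}}{3}$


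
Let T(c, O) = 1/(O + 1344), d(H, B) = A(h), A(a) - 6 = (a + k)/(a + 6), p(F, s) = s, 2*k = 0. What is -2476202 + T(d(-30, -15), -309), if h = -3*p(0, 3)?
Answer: -2562869069/1035 ≈ -2.4762e+6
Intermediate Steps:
k = 0 (k = (½)*0 = 0)
h = -9 (h = -3*3 = -9)
A(a) = 6 + a/(6 + a) (A(a) = 6 + (a + 0)/(a + 6) = 6 + a/(6 + a))
d(H, B) = 9 (d(H, B) = (36 + 7*(-9))/(6 - 9) = (36 - 63)/(-3) = -⅓*(-27) = 9)
T(c, O) = 1/(1344 + O)
-2476202 + T(d(-30, -15), -309) = -2476202 + 1/(1344 - 309) = -2476202 + 1/1035 = -2562869069/1035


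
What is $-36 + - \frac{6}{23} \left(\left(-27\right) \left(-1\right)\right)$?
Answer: $- \frac{990}{23} \approx -43.043$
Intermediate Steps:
$-36 + - \frac{6}{23} \left(\left(-27\right) \left(-1\right)\right) = -36 + \left(-6\right) \frac{1}{23} \cdot 27 = -36 - \frac{162}{23} = - \frac{990}{23}$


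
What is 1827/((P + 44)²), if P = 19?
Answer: 29/63 ≈ 0.46032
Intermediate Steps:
1827/((P + 44)²) = 1827/((19 + 44)²) = 1827/(63²) = 1827/3969 = 1827*(1/3969) = 29/63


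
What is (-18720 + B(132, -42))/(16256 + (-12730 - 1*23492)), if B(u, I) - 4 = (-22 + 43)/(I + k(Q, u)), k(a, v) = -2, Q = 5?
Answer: 823525/878504 ≈ 0.93742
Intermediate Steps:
B(u, I) = 4 + 21/(-2 + I) (B(u, I) = 4 + (-22 + 43)/(I - 2) = 4 + 21/(-2 + I))
(-18720 + B(132, -42))/(16256 + (-12730 - 1*23492)) = (-18720 + (13 + 4*(-42))/(-2 - 42))/(16256 + (-12730 - 1*23492)) = (-18720 + (13 - 168)/(-44))/(16256 + (-12730 - 23492)) = (-18720 - 1/44*(-155))/(16256 - 36222) = (-18720 + 155/44)/(-19966) = -823525/44*(-1/19966) = 823525/878504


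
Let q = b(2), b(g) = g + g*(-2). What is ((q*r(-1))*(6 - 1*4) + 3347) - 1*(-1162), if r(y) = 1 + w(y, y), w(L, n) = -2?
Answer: 4513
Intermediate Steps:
b(g) = -g (b(g) = g - 2*g = -g)
r(y) = -1 (r(y) = 1 - 2 = -1)
q = -2 (q = -1*2 = -2)
((q*r(-1))*(6 - 1*4) + 3347) - 1*(-1162) = ((-2*(-1))*(6 - 1*4) + 3347) - 1*(-1162) = (2*(6 - 4) + 3347) + 1162 = (2*2 + 3347) + 1162 = (4 + 3347) + 1162 = 3351 + 1162 = 4513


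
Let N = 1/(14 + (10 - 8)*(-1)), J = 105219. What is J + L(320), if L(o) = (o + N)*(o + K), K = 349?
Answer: 1277419/4 ≈ 3.1936e+5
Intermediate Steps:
N = 1/12 (N = 1/(14 + 2*(-1)) = 1/(14 - 2) = 1/12 ≈ 0.083333)
L(o) = (349 + o)*(1/12 + o) (L(o) = (o + 1/12)*(o + 349) = (1/12 + o)*(349 + o) = (349 + o)*(1/12 + o))
J + L(320) = 105219 + (349/12 + 320² + (4189/12)*320) = 105219 + (349/12 + 102400 + 335120/3) = 105219 + 856543/4 = 1277419/4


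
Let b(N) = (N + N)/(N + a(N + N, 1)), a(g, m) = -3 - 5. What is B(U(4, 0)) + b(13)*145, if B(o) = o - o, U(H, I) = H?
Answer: 754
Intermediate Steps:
a(g, m) = -8
b(N) = 2*N/(-8 + N) (b(N) = (N + N)/(N - 8) = (2*N)/(-8 + N) = 2*N/(-8 + N))
B(o) = 0
B(U(4, 0)) + b(13)*145 = 0 + (2*13/(-8 + 13))*145 = 0 + (2*13/5)*145 = 0 + (2*13*(1/5))*145 = 0 + (26/5)*145 = 0 + 754 = 754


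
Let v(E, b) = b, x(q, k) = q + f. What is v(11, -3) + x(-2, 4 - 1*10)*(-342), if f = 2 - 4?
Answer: 1365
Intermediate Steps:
f = -2
x(q, k) = -2 + q (x(q, k) = q - 2 = -2 + q)
v(11, -3) + x(-2, 4 - 1*10)*(-342) = -3 + (-2 - 2)*(-342) = -3 - 4*(-342) = -3 + 1368 = 1365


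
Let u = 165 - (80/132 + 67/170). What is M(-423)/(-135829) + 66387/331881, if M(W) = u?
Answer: 1523684737687/7663440939330 ≈ 0.19883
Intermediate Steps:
u = 920039/5610 (u = 165 - (80*(1/132) + 67*(1/170)) = 165 - (20/33 + 67/170) = 165 - 1*5611/5610 = 165 - 5611/5610 = 920039/5610 ≈ 164.00)
M(W) = 920039/5610
M(-423)/(-135829) + 66387/331881 = (920039/5610)/(-135829) + 66387/331881 = (920039/5610)*(-1/135829) + 66387*(1/331881) = -920039/762000690 + 22129/110627 = 1523684737687/7663440939330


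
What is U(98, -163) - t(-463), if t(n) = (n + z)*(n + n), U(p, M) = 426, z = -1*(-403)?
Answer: -55134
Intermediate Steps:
z = 403
t(n) = 2*n*(403 + n) (t(n) = (n + 403)*(n + n) = (403 + n)*(2*n) = 2*n*(403 + n))
U(98, -163) - t(-463) = 426 - 2*(-463)*(403 - 463) = 426 - 2*(-463)*(-60) = 426 - 1*55560 = 426 - 55560 = -55134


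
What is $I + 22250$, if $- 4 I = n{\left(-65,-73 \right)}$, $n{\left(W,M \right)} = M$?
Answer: $\frac{89073}{4} \approx 22268.0$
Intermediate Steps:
$I = \frac{73}{4}$ ($I = \left(- \frac{1}{4}\right) \left(-73\right) = \frac{73}{4} \approx 18.25$)
$I + 22250 = \frac{73}{4} + 22250 = \frac{89073}{4}$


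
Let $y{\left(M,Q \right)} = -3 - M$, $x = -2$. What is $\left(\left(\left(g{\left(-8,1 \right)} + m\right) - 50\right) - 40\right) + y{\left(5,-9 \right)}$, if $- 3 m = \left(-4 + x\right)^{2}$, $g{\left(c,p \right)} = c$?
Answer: $-118$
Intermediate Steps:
$m = -12$ ($m = - \frac{\left(-4 - 2\right)^{2}}{3} = - \frac{\left(-6\right)^{2}}{3} = \left(- \frac{1}{3}\right) 36 = -12$)
$\left(\left(\left(g{\left(-8,1 \right)} + m\right) - 50\right) - 40\right) + y{\left(5,-9 \right)} = \left(\left(\left(-8 - 12\right) - 50\right) - 40\right) - 8 = \left(\left(-20 - 50\right) - 40\right) - 8 = \left(-70 - 40\right) - 8 = -110 - 8 = -118$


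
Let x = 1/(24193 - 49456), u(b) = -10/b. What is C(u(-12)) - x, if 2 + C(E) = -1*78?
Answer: -2021039/25263 ≈ -80.000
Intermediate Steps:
x = -1/25263 (x = 1/(-25263) = -1/25263 ≈ -3.9584e-5)
C(E) = -80 (C(E) = -2 - 1*78 = -2 - 78 = -80)
C(u(-12)) - x = -80 - 1*(-1/25263) = -80 + 1/25263 = -2021039/25263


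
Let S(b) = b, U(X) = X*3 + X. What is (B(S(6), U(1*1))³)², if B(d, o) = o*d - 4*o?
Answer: 262144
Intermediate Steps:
U(X) = 4*X (U(X) = 3*X + X = 4*X)
B(d, o) = -4*o + d*o (B(d, o) = d*o - 4*o = -4*o + d*o)
(B(S(6), U(1*1))³)² = (((4*(1*1))*(-4 + 6))³)² = (((4*1)*2)³)² = ((4*2)³)² = (8³)² = 512² = 262144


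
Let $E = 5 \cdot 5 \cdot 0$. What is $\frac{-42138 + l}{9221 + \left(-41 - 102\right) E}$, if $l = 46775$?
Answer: $\frac{4637}{9221} \approx 0.50287$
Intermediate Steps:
$E = 0$ ($E = 25 \cdot 0 = 0$)
$\frac{-42138 + l}{9221 + \left(-41 - 102\right) E} = \frac{-42138 + 46775}{9221 + \left(-41 - 102\right) 0} = \frac{4637}{9221 - 0} = \frac{4637}{9221 + 0} = \frac{4637}{9221}$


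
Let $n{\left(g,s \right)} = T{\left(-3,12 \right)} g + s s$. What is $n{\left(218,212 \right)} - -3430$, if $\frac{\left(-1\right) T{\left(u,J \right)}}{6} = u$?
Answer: $52298$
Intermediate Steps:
$T{\left(u,J \right)} = - 6 u$
$n{\left(g,s \right)} = s^{2} + 18 g$ ($n{\left(g,s \right)} = \left(-6\right) \left(-3\right) g + s s = 18 g + s^{2} = s^{2} + 18 g$)
$n{\left(218,212 \right)} - -3430 = \left(212^{2} + 18 \cdot 218\right) - -3430 = \left(44944 + 3924\right) + 3430 = 48868 + 3430 = 52298$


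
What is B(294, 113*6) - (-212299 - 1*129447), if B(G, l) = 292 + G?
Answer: 342332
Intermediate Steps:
B(294, 113*6) - (-212299 - 1*129447) = (292 + 294) - (-212299 - 1*129447) = 586 - (-212299 - 129447) = 586 - 1*(-341746) = 586 + 341746 = 342332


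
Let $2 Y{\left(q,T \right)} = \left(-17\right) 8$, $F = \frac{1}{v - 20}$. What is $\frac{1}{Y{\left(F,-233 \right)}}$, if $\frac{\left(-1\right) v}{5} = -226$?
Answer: $- \frac{1}{68} \approx -0.014706$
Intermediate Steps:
$v = 1130$ ($v = \left(-5\right) \left(-226\right) = 1130$)
$F = \frac{1}{1110}$ ($F = \frac{1}{1130 - 20} = \frac{1}{1110} \approx 0.0009009$)
$Y{\left(q,T \right)} = -68$ ($Y{\left(q,T \right)} = \frac{\left(-17\right) 8}{2} = \frac{1}{2} \left(-136\right) = -68$)
$\frac{1}{Y{\left(F,-233 \right)}} = \frac{1}{-68} = - \frac{1}{68}$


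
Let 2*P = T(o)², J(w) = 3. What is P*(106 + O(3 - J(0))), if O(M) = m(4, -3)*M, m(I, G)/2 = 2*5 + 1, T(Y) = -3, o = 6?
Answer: 477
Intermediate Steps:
m(I, G) = 22 (m(I, G) = 2*(2*5 + 1) = 2*(10 + 1) = 2*11 = 22)
P = 9/2 (P = (½)*(-3)² = (½)*9 = 9/2 ≈ 4.5000)
O(M) = 22*M
P*(106 + O(3 - J(0))) = 9*(106 + 22*(3 - 1*3))/2 = 9*(106 + 22*(3 - 3))/2 = 9*(106 + 22*0)/2 = 9*(106 + 0)/2 = (9/2)*106 = 477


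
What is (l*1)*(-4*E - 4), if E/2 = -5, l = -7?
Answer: -252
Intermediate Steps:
E = -10 (E = 2*(-5) = -10)
(l*1)*(-4*E - 4) = (-7*1)*(-4*(-10) - 4) = -7*(40 - 4) = -7*36 = -252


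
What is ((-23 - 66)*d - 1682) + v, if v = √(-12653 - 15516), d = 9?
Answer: -2483 + I*√28169 ≈ -2483.0 + 167.84*I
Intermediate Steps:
v = I*√28169 (v = √(-28169) = I*√28169 ≈ 167.84*I)
((-23 - 66)*d - 1682) + v = ((-23 - 66)*9 - 1682) + I*√28169 = (-89*9 - 1682) + I*√28169 = (-801 - 1682) + I*√28169 = -2483 + I*√28169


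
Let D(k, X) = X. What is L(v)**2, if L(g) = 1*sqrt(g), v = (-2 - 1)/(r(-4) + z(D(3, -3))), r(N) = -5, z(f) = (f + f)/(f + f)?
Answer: 3/4 ≈ 0.75000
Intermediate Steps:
z(f) = 1 (z(f) = (2*f)/((2*f)) = (2*f)*(1/(2*f)) = 1)
v = 3/4 (v = (-2 - 1)/(-5 + 1) = -3/(-4) = -3*(-1/4) = 3/4 ≈ 0.75000)
L(g) = sqrt(g)
L(v)**2 = (sqrt(3/4))**2 = (sqrt(3)/2)**2 = 3/4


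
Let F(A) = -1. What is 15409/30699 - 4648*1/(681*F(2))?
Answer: 51060827/6968673 ≈ 7.3272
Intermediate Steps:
15409/30699 - 4648*1/(681*F(2)) = 15409/30699 - 4648/(681*(-1)) = 15409*(1/30699) - 4648/(-681) = 15409/30699 - 4648*(-1/681) = 15409/30699 + 4648/681 = 51060827/6968673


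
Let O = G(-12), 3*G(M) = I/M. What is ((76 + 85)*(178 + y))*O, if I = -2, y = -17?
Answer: 25921/18 ≈ 1440.1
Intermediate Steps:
G(M) = -2/(3*M) (G(M) = (-2/M)/3 = -2/(3*M))
O = 1/18 (O = -2/3/(-12) = -2/3*(-1/12) = 1/18 ≈ 0.055556)
((76 + 85)*(178 + y))*O = ((76 + 85)*(178 - 17))*(1/18) = (161*161)*(1/18) = 25921*(1/18) = 25921/18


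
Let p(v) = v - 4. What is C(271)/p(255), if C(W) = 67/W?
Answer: 67/68021 ≈ 0.00098499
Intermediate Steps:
p(v) = -4 + v
C(271)/p(255) = (67/271)/(-4 + 255) = (67*(1/271))/251 = (67/271)*(1/251) = 67/68021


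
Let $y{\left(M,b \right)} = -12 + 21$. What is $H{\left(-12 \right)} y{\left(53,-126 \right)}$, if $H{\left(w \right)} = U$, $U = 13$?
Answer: $117$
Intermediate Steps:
$H{\left(w \right)} = 13$
$y{\left(M,b \right)} = 9$
$H{\left(-12 \right)} y{\left(53,-126 \right)} = 13 \cdot 9 = 117$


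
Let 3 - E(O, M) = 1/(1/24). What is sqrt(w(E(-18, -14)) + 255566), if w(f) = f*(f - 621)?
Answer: 26*sqrt(398) ≈ 518.70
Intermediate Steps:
E(O, M) = -21 (E(O, M) = 3 - 1/(1/24) = 3 - 1/1/24 = 3 - 1*24 = 3 - 24 = -21)
w(f) = f*(-621 + f)
sqrt(w(E(-18, -14)) + 255566) = sqrt(-21*(-621 - 21) + 255566) = sqrt(-21*(-642) + 255566) = sqrt(13482 + 255566) = sqrt(269048) = 26*sqrt(398)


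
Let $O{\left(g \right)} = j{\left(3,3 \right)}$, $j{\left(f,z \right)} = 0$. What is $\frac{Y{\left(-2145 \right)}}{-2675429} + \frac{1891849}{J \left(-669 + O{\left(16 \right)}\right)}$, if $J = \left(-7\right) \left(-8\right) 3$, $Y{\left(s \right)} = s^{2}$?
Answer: $- \frac{5578626080021}{300696816168} \approx -18.552$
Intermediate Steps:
$J = 168$ ($J = 56 \cdot 3 = 168$)
$O{\left(g \right)} = 0$
$\frac{Y{\left(-2145 \right)}}{-2675429} + \frac{1891849}{J \left(-669 + O{\left(16 \right)}\right)} = \frac{\left(-2145\right)^{2}}{-2675429} + \frac{1891849}{168 \left(-669 + 0\right)} = 4601025 \left(- \frac{1}{2675429}\right) + \frac{1891849}{168 \left(-669\right)} = - \frac{4601025}{2675429} + \frac{1891849}{-112392} = - \frac{4601025}{2675429} + 1891849 \left(- \frac{1}{112392}\right) = - \frac{4601025}{2675429} - \frac{1891849}{112392} = - \frac{5578626080021}{300696816168}$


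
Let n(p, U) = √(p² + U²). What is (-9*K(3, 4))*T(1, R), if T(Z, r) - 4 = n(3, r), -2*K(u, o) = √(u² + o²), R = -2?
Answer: 90 + 45*√13/2 ≈ 171.13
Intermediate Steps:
K(u, o) = -√(o² + u²)/2 (K(u, o) = -√(u² + o²)/2 = -√(o² + u²)/2)
n(p, U) = √(U² + p²)
T(Z, r) = 4 + √(9 + r²) (T(Z, r) = 4 + √(r² + 3²) = 4 + √(r² + 9) = 4 + √(9 + r²))
(-9*K(3, 4))*T(1, R) = (-(-9)*√(4² + 3²)/2)*(4 + √(9 + (-2)²)) = (-(-9)*√(16 + 9)/2)*(4 + √(9 + 4)) = (-(-9)*√25/2)*(4 + √13) = (-(-9)*5/2)*(4 + √13) = (-9*(-5/2))*(4 + √13) = 45*(4 + √13)/2 = 90 + 45*√13/2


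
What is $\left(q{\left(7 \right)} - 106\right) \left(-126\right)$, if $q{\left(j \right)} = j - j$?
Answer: $13356$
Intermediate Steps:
$q{\left(j \right)} = 0$
$\left(q{\left(7 \right)} - 106\right) \left(-126\right) = \left(0 - 106\right) \left(-126\right) = \left(-106\right) \left(-126\right) = 13356$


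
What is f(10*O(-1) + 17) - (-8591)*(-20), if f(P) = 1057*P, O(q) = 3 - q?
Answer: -111571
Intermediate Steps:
f(10*O(-1) + 17) - (-8591)*(-20) = 1057*(10*(3 - 1*(-1)) + 17) - (-8591)*(-20) = 1057*(10*(3 + 1) + 17) - 1*171820 = 1057*(10*4 + 17) - 171820 = 1057*(40 + 17) - 171820 = 1057*57 - 171820 = 60249 - 171820 = -111571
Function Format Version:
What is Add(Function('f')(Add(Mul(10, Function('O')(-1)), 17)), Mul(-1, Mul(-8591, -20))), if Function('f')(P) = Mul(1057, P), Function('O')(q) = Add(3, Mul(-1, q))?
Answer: -111571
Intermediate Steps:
Add(Function('f')(Add(Mul(10, Function('O')(-1)), 17)), Mul(-1, Mul(-8591, -20))) = Add(Mul(1057, Add(Mul(10, Add(3, Mul(-1, -1))), 17)), Mul(-1, Mul(-8591, -20))) = Add(Mul(1057, Add(Mul(10, Add(3, 1)), 17)), Mul(-1, 171820)) = Add(Mul(1057, Add(Mul(10, 4), 17)), -171820) = Add(Mul(1057, Add(40, 17)), -171820) = Add(Mul(1057, 57), -171820) = Add(60249, -171820) = -111571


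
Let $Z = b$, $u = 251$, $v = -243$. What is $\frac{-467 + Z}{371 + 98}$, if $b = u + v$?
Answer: $- \frac{459}{469} \approx -0.97868$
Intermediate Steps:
$b = 8$ ($b = 251 - 243 = 8$)
$Z = 8$
$\frac{-467 + Z}{371 + 98} = \frac{-467 + 8}{371 + 98} = - \frac{459}{469}$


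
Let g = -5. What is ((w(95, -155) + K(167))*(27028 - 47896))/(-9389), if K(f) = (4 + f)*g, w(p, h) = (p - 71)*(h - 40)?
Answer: -2817180/229 ≈ -12302.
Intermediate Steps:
w(p, h) = (-71 + p)*(-40 + h)
K(f) = -20 - 5*f (K(f) = (4 + f)*(-5) = -20 - 5*f)
((w(95, -155) + K(167))*(27028 - 47896))/(-9389) = (((2840 - 71*(-155) - 40*95 - 155*95) + (-20 - 5*167))*(27028 - 47896))/(-9389) = (((2840 + 11005 - 3800 - 14725) + (-20 - 835))*(-20868))*(-1/9389) = ((-4680 - 855)*(-20868))*(-1/9389) = -5535*(-20868)*(-1/9389) = 115504380*(-1/9389) = -2817180/229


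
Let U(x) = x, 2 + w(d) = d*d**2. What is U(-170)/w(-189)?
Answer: 170/6751271 ≈ 2.5180e-5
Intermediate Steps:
w(d) = -2 + d**3 (w(d) = -2 + d*d**2 = -2 + d**3)
U(-170)/w(-189) = -170/(-2 + (-189)**3) = -170/(-2 - 6751269) = -170/(-6751271) = -170*(-1/6751271) = 170/6751271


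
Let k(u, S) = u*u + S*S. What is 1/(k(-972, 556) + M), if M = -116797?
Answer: 1/1137123 ≈ 8.7941e-7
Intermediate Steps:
k(u, S) = S**2 + u**2 (k(u, S) = u**2 + S**2 = S**2 + u**2)
1/(k(-972, 556) + M) = 1/((556**2 + (-972)**2) - 116797) = 1/((309136 + 944784) - 116797) = 1/(1253920 - 116797) = 1/1137123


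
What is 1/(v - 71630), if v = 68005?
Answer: -1/3625 ≈ -0.00027586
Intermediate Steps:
1/(v - 71630) = 1/(68005 - 71630) = 1/(-3625) = -1/3625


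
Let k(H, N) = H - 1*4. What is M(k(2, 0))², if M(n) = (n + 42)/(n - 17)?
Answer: 1600/361 ≈ 4.4321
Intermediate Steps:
k(H, N) = -4 + H (k(H, N) = H - 4 = -4 + H)
M(n) = (42 + n)/(-17 + n)
M(k(2, 0))² = ((42 + (-4 + 2))/(-17 + (-4 + 2)))² = ((42 - 2)/(-17 - 2))² = (40/(-19))² = (-1/19*40)² = (-40/19)² = 1600/361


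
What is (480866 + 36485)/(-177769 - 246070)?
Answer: -517351/423839 ≈ -1.2206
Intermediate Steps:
(480866 + 36485)/(-177769 - 246070) = 517351/(-423839) = 517351*(-1/423839) = -517351/423839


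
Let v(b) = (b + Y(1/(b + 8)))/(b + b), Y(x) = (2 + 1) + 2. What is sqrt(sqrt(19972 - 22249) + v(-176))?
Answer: sqrt(3762 + 23232*I*sqrt(253))/88 ≈ 4.9095 + 4.8598*I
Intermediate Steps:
Y(x) = 5 (Y(x) = 3 + 2 = 5)
v(b) = (5 + b)/(2*b) (v(b) = (b + 5)/(b + b) = (5 + b)/((2*b)) = (5 + b)*(1/(2*b)) = (5 + b)/(2*b))
sqrt(sqrt(19972 - 22249) + v(-176)) = sqrt(sqrt(19972 - 22249) + (1/2)*(5 - 176)/(-176)) = sqrt(sqrt(-2277) + (1/2)*(-1/176)*(-171)) = sqrt(3*I*sqrt(253) + 171/352) = sqrt(171/352 + 3*I*sqrt(253))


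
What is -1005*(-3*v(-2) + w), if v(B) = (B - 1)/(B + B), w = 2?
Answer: 1005/4 ≈ 251.25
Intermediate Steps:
v(B) = (-1 + B)/(2*B) (v(B) = (-1 + B)/((2*B)) = (-1 + B)*(1/(2*B)) = (-1 + B)/(2*B))
-1005*(-3*v(-2) + w) = -1005*(-3*(-1 - 2)/(2*(-2)) + 2) = -1005*(-3*(-1)*(-3)/(2*2) + 2) = -1005*(-3*¾ + 2) = -1005*(-9/4 + 2) = -1005*(-¼) = 1005/4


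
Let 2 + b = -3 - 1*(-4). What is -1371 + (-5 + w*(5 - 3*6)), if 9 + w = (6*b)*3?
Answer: -1025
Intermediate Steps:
b = -1 (b = -2 + (-3 - 1*(-4)) = -2 + (-3 + 4) = -2 + 1 = -1)
w = -27 (w = -9 + (6*(-1))*3 = -9 - 6*3 = -9 - 18 = -27)
-1371 + (-5 + w*(5 - 3*6)) = -1371 + (-5 - 27*(5 - 3*6)) = -1371 + (-5 - 27*(5 - 18)) = -1371 + (-5 - 27*(-13)) = -1371 + (-5 + 351) = -1371 + 346 = -1025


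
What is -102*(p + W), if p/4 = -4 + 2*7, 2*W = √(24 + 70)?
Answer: -4080 - 51*√94 ≈ -4574.5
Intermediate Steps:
W = √94/2 (W = √(24 + 70)/2 = √94/2 ≈ 4.8477)
p = 40 (p = 4*(-4 + 2*7) = 4*(-4 + 14) = 4*10 = 40)
-102*(p + W) = -102*(40 + √94/2) = -4080 - 51*√94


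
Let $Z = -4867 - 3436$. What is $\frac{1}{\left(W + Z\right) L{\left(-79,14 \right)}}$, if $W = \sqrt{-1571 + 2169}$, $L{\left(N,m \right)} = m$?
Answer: $- \frac{361}{41962998} - \frac{\sqrt{598}}{965148954} \approx -8.6282 \cdot 10^{-6}$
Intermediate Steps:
$W = \sqrt{598} \approx 24.454$
$Z = -8303$
$\frac{1}{\left(W + Z\right) L{\left(-79,14 \right)}} = \frac{1}{\left(\sqrt{598} - 8303\right) 14} = \frac{1}{-8303 + \sqrt{598}} \cdot \frac{1}{14} = \frac{1}{14 \left(-8303 + \sqrt{598}\right)}$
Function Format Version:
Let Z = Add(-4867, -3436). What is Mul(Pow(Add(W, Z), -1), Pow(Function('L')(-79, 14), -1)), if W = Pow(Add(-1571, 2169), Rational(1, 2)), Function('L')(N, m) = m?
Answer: Add(Rational(-361, 41962998), Mul(Rational(-1, 965148954), Pow(598, Rational(1, 2)))) ≈ -8.6282e-6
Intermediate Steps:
W = Pow(598, Rational(1, 2)) ≈ 24.454
Z = -8303
Mul(Pow(Add(W, Z), -1), Pow(Function('L')(-79, 14), -1)) = Mul(Pow(Add(Pow(598, Rational(1, 2)), -8303), -1), Pow(14, -1)) = Mul(Pow(Add(-8303, Pow(598, Rational(1, 2))), -1), Rational(1, 14)) = Mul(Rational(1, 14), Pow(Add(-8303, Pow(598, Rational(1, 2))), -1))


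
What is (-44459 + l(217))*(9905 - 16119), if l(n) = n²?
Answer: -16342820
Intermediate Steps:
(-44459 + l(217))*(9905 - 16119) = (-44459 + 217²)*(9905 - 16119) = (-44459 + 47089)*(-6214) = 2630*(-6214) = -16342820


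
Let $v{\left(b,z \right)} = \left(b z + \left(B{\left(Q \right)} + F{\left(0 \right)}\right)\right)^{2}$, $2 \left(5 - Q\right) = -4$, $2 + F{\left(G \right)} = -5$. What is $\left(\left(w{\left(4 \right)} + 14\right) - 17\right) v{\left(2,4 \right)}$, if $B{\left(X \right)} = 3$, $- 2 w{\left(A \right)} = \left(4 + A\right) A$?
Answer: $-304$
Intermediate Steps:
$F{\left(G \right)} = -7$ ($F{\left(G \right)} = -2 - 5 = -7$)
$Q = 7$ ($Q = 5 - -2 = 5 + 2 = 7$)
$w{\left(A \right)} = - \frac{A \left(4 + A\right)}{2}$ ($w{\left(A \right)} = - \frac{\left(4 + A\right) A}{2} = - \frac{A \left(4 + A\right)}{2}$)
$v{\left(b,z \right)} = \left(-4 + b z\right)^{2}$ ($v{\left(b,z \right)} = \left(b z + \left(3 - 7\right)\right)^{2} = \left(b z - 4\right)^{2} = \left(-4 + b z\right)^{2}$)
$\left(\left(w{\left(4 \right)} + 14\right) - 17\right) v{\left(2,4 \right)} = \left(\left(\left(- \frac{1}{2}\right) 4 \left(4 + 4\right) + 14\right) - 17\right) \left(-4 + 2 \cdot 4\right)^{2} = \left(\left(\left(- \frac{1}{2}\right) 4 \cdot 8 + 14\right) - 17\right) \left(-4 + 8\right)^{2} = \left(\left(-16 + 14\right) - 17\right) 4^{2} = \left(-2 - 17\right) 16 = \left(-19\right) 16 = -304$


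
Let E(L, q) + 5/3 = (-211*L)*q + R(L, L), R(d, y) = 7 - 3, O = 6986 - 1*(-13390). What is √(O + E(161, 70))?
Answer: 5*I*√848733/3 ≈ 1535.4*I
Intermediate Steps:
O = 20376 (O = 6986 + 13390 = 20376)
R(d, y) = 4
E(L, q) = 7/3 - 211*L*q (E(L, q) = -5/3 + ((-211*L)*q + 4) = -5/3 + (-211*L*q + 4) = -5/3 + (4 - 211*L*q) = 7/3 - 211*L*q)
√(O + E(161, 70)) = √(20376 + (7/3 - 211*161*70)) = √(20376 + (7/3 - 2377970)) = √(20376 - 7133903/3) = √(-7072775/3) = 5*I*√848733/3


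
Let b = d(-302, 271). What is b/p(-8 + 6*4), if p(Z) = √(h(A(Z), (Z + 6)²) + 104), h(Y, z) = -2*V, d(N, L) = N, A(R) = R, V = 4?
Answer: -151*√6/12 ≈ -30.823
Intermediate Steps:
b = -302
h(Y, z) = -8 (h(Y, z) = -2*4 = -8)
p(Z) = 4*√6 (p(Z) = √(-8 + 104) = √96 = 4*√6)
b/p(-8 + 6*4) = -302*√6/24 = -151*√6/12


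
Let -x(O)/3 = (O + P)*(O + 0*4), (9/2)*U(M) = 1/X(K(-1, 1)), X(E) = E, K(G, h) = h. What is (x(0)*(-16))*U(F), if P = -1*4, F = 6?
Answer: 0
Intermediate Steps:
U(M) = 2/9 (U(M) = (2/9)/1 = (2/9)*1 = 2/9)
P = -4
x(O) = -3*O*(-4 + O) (x(O) = -3*(O - 4)*(O + 0*4) = -3*(-4 + O)*(O + 0) = -3*(-4 + O)*O = -3*O*(-4 + O))
(x(0)*(-16))*U(F) = ((3*0*(4 - 1*0))*(-16))*(2/9) = ((3*0*(4 + 0))*(-16))*(2/9) = ((3*0*4)*(-16))*(2/9) = (0*(-16))*(2/9) = 0*(2/9) = 0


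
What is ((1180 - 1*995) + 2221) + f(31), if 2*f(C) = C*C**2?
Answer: 34603/2 ≈ 17302.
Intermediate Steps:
f(C) = C**3/2 (f(C) = (C*C**2)/2 = C**3/2)
((1180 - 1*995) + 2221) + f(31) = ((1180 - 1*995) + 2221) + (1/2)*31**3 = ((1180 - 995) + 2221) + (1/2)*29791 = (185 + 2221) + 29791/2 = 2406 + 29791/2 = 34603/2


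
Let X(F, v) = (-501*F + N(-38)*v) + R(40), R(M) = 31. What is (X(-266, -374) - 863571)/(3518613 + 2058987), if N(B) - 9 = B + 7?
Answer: -120341/929600 ≈ -0.12945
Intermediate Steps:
N(B) = 16 + B (N(B) = 9 + (B + 7) = 9 + (7 + B) = 16 + B)
X(F, v) = 31 - 501*F - 22*v (X(F, v) = (-501*F + (16 - 38)*v) + 31 = (-501*F - 22*v) + 31 = 31 - 501*F - 22*v)
(X(-266, -374) - 863571)/(3518613 + 2058987) = ((31 - 501*(-266) - 22*(-374)) - 863571)/(3518613 + 2058987) = ((31 + 133266 + 8228) - 863571)/5577600 = (141525 - 863571)*(1/5577600) = -722046*1/5577600 = -120341/929600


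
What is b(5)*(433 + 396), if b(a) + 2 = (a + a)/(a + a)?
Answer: -829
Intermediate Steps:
b(a) = -1 (b(a) = -2 + (a + a)/(a + a) = -2 + (2*a)/((2*a)) = -2 + (2*a)*(1/(2*a)) = -2 + 1 = -1)
b(5)*(433 + 396) = -(433 + 396) = -1*829 = -829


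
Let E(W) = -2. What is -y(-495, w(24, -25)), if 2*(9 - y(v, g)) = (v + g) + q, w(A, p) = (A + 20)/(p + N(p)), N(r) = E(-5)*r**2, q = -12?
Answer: -669419/2550 ≈ -262.52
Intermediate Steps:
N(r) = -2*r**2
w(A, p) = (20 + A)/(p - 2*p**2) (w(A, p) = (A + 20)/(p - 2*p**2) = (20 + A)/(p - 2*p**2))
y(v, g) = 15 - g/2 - v/2 (y(v, g) = 9 - ((v + g) - 12)/2 = 9 - ((g + v) - 12)/2 = 9 - (-12 + g + v)/2 = 9 + (6 - g/2 - v/2) = 15 - g/2 - v/2)
-y(-495, w(24, -25)) = -(15 - (20 + 24)/(2*(-25)*(1 - 2*(-25))) - 1/2*(-495)) = -(15 - (-1)*44/(50*(1 + 50)) + 495/2) = -(15 - (-1)*44/(50*51) + 495/2) = -(15 - 1/2*(-44/1275) + 495/2) = -(15 + 22/1275 + 495/2) = -1*669419/2550 = -669419/2550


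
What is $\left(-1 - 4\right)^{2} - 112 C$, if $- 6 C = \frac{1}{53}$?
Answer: $\frac{4031}{159} \approx 25.352$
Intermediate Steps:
$C = - \frac{1}{318}$ ($C = - \frac{1}{6 \cdot 53} = \left(- \frac{1}{6}\right) \frac{1}{53} = - \frac{1}{318} \approx -0.0031447$)
$\left(-1 - 4\right)^{2} - 112 C = \left(-1 - 4\right)^{2} - - \frac{56}{159} = \left(-5\right)^{2} + \frac{56}{159} = 25 + \frac{56}{159} = \frac{4031}{159}$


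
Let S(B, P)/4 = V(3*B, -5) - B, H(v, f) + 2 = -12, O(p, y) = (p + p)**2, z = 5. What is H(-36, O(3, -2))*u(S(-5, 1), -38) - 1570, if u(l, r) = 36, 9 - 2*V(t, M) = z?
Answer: -2074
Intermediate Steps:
V(t, M) = 2 (V(t, M) = 9/2 - 1/2*5 = 9/2 - 5/2 = 2)
O(p, y) = 4*p**2 (O(p, y) = (2*p)**2 = 4*p**2)
H(v, f) = -14 (H(v, f) = -2 - 12 = -14)
S(B, P) = 8 - 4*B (S(B, P) = 4*(2 - B) = 8 - 4*B)
H(-36, O(3, -2))*u(S(-5, 1), -38) - 1570 = -14*36 - 1570 = -504 - 1570 = -2074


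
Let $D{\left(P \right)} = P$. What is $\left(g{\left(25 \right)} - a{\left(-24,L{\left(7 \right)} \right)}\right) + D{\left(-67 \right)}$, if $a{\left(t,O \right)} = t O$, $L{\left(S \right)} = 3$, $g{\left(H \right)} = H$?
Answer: $30$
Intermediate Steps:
$a{\left(t,O \right)} = O t$
$\left(g{\left(25 \right)} - a{\left(-24,L{\left(7 \right)} \right)}\right) + D{\left(-67 \right)} = \left(25 - 3 \left(-24\right)\right) - 67 = \left(25 - -72\right) - 67 = \left(25 + 72\right) - 67 = 97 - 67 = 30$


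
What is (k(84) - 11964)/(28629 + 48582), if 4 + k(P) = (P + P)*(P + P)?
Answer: 16256/77211 ≈ 0.21054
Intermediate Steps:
k(P) = -4 + 4*P² (k(P) = -4 + (P + P)*(P + P) = -4 + (2*P)*(2*P) = -4 + 4*P²)
(k(84) - 11964)/(28629 + 48582) = ((-4 + 4*84²) - 11964)/(28629 + 48582) = ((-4 + 4*7056) - 11964)/77211 = ((-4 + 28224) - 11964)*(1/77211) = (28220 - 11964)*(1/77211) = 16256*(1/77211) = 16256/77211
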